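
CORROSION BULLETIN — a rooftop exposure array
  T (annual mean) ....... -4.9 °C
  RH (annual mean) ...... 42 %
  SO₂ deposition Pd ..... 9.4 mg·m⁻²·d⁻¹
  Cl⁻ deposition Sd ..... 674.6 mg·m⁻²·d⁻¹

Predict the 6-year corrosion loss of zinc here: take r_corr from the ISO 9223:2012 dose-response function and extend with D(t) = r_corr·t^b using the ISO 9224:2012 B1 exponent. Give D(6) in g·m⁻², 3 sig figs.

D(6) = 24.4 g·m⁻²

zinc: temperature factor f = +0.038·(-14.9) = -0.5662
  SO₂ term: 0.0129·9.4^0.44·exp(0.046·42-0.5662) = 0.1355
  Sd branch = 0.0175·Sd^0.57·e^(0.008·RH+0.085·T) = 0.6617 μm/a
  sum: 0.1355 + 0.6617 → r_corr = 0.7972 μm/a
Long-term exponent b (ISO 9224 Table 2, B1) = 0.813
  D(6) = 0.7972 × 6^0.813 = 0.7972 × 4.292 = 3.421 μm
  Mass loss = 3.421 μm × 7.14 g/cm³ = 24.43 g·m⁻²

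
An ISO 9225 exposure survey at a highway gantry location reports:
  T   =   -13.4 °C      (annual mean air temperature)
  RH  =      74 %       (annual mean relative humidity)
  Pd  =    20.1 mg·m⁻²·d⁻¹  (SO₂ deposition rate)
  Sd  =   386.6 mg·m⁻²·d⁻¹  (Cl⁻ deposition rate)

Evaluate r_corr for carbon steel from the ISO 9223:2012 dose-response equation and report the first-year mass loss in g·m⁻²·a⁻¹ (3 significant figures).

carbon steel: f(T) = +0.150·(T−10) [T≤10 °C] = -3.5100
  sulphur-dioxide contribution → 1.107 μm/a
  chloride contribution → 27.57 μm/a
  total first-year rate 28.68 μm/a
Convert to mass loss: 28.68 μm/a × 7.85 g/cm³ = 225.1 g·m⁻²·a⁻¹

r_corr = 225 g·m⁻²·a⁻¹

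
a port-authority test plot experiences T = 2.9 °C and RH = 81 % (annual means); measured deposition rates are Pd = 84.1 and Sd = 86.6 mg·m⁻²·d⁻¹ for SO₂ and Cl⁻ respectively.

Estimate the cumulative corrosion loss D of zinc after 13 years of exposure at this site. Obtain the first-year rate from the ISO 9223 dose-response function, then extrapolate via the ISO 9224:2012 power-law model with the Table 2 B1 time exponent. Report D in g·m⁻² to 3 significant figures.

D(13) = 196 g·m⁻²

zinc: T≤10 °C ⇒ hinge +0.038·(2.9−10) = -0.2698
  SO₂ term: 0.0129·84.1^0.44·exp(0.046·81-0.2698) = 2.874
  Cl⁻ term: 0.0175·86.6^0.57·exp(0.008·81+0.085·2.9) = 0.5444
  sum: 2.874 + 0.5444 → r_corr = 3.419 μm/a
Long-term exponent b (ISO 9224 Table 2, B1) = 0.813
  D(13) = 3.419 × 13^0.813 = 3.419 × 8.047 = 27.51 μm
  Mass loss = 27.51 μm × 7.14 g/cm³ = 196.4 g·m⁻²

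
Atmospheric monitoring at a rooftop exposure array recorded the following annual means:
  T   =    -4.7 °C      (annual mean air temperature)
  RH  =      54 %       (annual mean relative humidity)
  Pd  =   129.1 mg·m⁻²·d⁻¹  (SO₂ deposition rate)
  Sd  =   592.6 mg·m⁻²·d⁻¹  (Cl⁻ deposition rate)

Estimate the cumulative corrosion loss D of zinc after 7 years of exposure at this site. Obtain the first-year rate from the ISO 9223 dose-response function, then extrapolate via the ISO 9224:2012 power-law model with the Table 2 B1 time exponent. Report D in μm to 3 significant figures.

zinc: T≤10 °C ⇒ hinge +0.038·(-4.7−10) = -0.5586
  SO₂ term: 0.0129·129.1^0.44·exp(0.046·54-0.5586) = 0.7509
  Sd branch = 0.0175·Sd^0.57·e^(0.008·RH+0.085·T) = 0.6881 μm/a
  sum: 0.7509 + 0.6881 → r_corr = 1.439 μm/a
ISO 9224: D(t) = r_corr · t^b with b = 0.813 (zinc, B1)
  D(7) = 1.439 × 7^0.813 = 1.439 × 4.865 = 7 μm

D(7) = 7.00 μm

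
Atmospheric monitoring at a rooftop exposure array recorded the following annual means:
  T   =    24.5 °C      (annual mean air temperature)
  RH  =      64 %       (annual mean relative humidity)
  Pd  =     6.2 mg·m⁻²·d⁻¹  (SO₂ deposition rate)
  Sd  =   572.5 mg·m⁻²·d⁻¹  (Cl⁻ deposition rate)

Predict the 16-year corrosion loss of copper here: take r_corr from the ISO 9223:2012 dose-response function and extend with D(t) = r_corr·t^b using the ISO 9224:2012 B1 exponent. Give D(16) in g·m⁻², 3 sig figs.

copper: temperature factor f = -0.080·(14.5) = -1.1600
  sulphur-dioxide contribution → 0.1165 μm/a
  chloride contribution → 1.894 μm/a
  ⇒ r_corr(copper) = 2.01 μm/a
Long-term exponent b (ISO 9224 Table 2, B1) = 0.667
  D(16) = 2.01 × 16^0.667 = 2.01 × 6.355 = 12.78 μm
  Mass loss = 12.78 μm × 8.96 g/cm³ = 114.5 g·m⁻²

D(16) = 114 g·m⁻²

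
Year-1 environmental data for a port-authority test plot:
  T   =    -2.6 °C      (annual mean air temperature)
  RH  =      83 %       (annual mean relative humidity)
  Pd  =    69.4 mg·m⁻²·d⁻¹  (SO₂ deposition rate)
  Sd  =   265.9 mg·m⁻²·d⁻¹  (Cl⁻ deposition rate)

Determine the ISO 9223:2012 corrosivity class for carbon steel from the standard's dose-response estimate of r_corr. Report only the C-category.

carbon steel: T≤10 °C ⇒ hinge +0.150·(-2.6−10) = -1.8900
  SO₂ term: 1.77·69.4^0.52·exp(0.02·83-1.8900) = 12.75
  Sd branch = 0.102·Sd^0.62·e^(0.033·RH+0.04·T) = 45.32 μm/a
  r_corr = 12.75 + 45.32 = 58.07 μm/a
ISO 9223 Table 2 (carbon steel): 50 < 58.1 ≤ 80 μm/a ⇒ C4

C4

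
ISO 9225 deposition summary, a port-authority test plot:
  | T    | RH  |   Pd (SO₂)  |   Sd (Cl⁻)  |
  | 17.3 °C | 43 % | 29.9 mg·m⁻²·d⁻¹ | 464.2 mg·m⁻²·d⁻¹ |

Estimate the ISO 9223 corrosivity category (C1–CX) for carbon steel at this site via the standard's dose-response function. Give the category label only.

carbon steel: T>10 °C ⇒ hinge -0.054·(17.3−10) = -0.3942
  sulphur-dioxide contribution → 16.51 μm/a
  chloride contribution → 37.91 μm/a
  total first-year rate 54.41 μm/a
54.4 μm/a falls in (50, 80] for carbon steel → category C4

C4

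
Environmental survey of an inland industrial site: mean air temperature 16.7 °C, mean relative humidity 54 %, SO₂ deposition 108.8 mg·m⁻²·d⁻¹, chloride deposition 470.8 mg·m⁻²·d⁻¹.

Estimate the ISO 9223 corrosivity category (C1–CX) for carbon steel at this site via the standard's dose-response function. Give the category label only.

C5

carbon steel: T>10 °C ⇒ hinge -0.054·(16.7−10) = -0.3618
  sulphur-dioxide contribution → 41.58 μm/a
  chloride contribution → 53.68 μm/a
  ⇒ r_corr(carbon steel) = 95.26 μm/a
Category bounds: 80…200 μm/a bracket r_corr ⇒ C5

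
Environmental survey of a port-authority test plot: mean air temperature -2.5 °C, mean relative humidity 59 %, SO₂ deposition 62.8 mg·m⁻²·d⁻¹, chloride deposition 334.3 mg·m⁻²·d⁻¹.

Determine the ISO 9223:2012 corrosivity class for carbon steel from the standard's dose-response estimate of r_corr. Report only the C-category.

C3

carbon steel: T≤10 °C ⇒ hinge +0.150·(-2.5−10) = -1.8750
  Pd branch = 1.77·Pd^0.52·e^(0.02·RH+f) = 7.605 μm/a
  Sd branch = 0.102·Sd^0.62·e^(0.033·RH+0.04·T) = 23.75 μm/a
  r_corr = 7.605 + 23.75 = 31.36 μm/a
Category bounds: 25…50 μm/a bracket r_corr ⇒ C3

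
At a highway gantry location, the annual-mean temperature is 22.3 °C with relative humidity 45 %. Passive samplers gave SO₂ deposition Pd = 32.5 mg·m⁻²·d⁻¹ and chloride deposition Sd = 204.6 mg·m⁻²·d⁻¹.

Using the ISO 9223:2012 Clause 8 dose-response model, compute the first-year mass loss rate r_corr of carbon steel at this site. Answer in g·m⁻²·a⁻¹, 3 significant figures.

r_corr = 341 g·m⁻²·a⁻¹

carbon steel: f(T) = -0.054·(T−10) [T>10 °C] = -0.6642
  SO₂ term: 1.77·32.5^0.52·exp(0.02·45-0.6642) = 13.69
  Cl⁻ term: 0.102·204.6^0.62·exp(0.033·45+0.04·22.3) = 29.76
  sum: 13.69 + 29.76 → r_corr = 43.46 μm/a
Convert to mass loss: 43.46 μm/a × 7.85 g/cm³ = 341.1 g·m⁻²·a⁻¹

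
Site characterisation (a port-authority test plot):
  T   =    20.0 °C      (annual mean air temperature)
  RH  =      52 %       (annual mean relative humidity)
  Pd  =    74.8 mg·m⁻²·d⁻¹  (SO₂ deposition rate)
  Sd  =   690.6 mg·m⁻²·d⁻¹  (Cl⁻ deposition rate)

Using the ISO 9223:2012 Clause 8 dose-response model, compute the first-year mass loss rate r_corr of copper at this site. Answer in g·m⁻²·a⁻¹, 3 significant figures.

copper: f(T) = -0.080·(T−10) [T>10 °C] = -0.8000
  Pd branch = 0.0053·Pd^0.26·e^(0.059·RH+f) = 0.1572 μm/a
  Cl⁻ term: 0.01025·690.6^0.27·exp(0.036·52+0.049·20.0) = 1.037
  r_corr = 0.1572 + 1.037 = 1.195 μm/a
Convert to mass loss: 1.195 μm/a × 8.96 g/cm³ = 10.7 g·m⁻²·a⁻¹

r_corr = 10.7 g·m⁻²·a⁻¹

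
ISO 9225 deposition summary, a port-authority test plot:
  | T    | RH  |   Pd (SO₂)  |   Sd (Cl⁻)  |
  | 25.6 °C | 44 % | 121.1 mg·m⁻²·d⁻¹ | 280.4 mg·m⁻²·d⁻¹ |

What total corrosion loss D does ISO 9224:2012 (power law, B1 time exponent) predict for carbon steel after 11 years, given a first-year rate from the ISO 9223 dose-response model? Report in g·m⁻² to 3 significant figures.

D(11) = 1.71e+03 g·m⁻²

carbon steel: f(T) = -0.054·(T−10) [T>10 °C] = -0.8424
  SO₂ term: 1.77·121.1^0.52·exp(0.02·44-0.8424) = 22.26
  Sd branch = 0.102·Sd^0.62·e^(0.033·RH+0.04·T) = 39.95 μm/a
  sum: 22.26 + 39.95 → r_corr = 62.21 μm/a
Long-term exponent b (ISO 9224 Table 2, B1) = 0.523
  D(11) = 62.21 × 11^0.523 = 62.21 × 3.505 = 218 μm
  Mass loss = 218 μm × 7.85 g/cm³ = 1712 g·m⁻²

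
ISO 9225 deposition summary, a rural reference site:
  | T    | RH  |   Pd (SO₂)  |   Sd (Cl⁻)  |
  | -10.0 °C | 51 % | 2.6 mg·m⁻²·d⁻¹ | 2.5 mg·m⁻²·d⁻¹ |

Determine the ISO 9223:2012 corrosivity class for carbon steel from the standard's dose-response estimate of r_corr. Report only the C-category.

carbon steel: temperature factor f = +0.150·(-20.0) = -3.0000
  sulphur-dioxide contribution → 0.4017 μm/a
  chloride contribution → 0.6494 μm/a
  ⇒ r_corr(carbon steel) = 1.051 μm/a
Category bounds: 0…1.3 μm/a bracket r_corr ⇒ C1

C1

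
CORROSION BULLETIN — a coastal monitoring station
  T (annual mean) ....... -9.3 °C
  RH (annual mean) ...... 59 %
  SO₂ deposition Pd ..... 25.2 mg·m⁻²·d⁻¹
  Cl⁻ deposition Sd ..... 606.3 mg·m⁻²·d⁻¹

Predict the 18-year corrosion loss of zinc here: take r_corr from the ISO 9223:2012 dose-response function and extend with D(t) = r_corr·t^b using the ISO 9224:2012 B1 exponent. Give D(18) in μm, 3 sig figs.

D(18) = 9.20 μm

zinc: f(T) = +0.038·(T−10) [T≤10 °C] = -0.7334
  Pd branch = 0.0129·Pd^0.44·e^(0.046·RH+f) = 0.3867 μm/a
  Cl⁻ term: 0.0175·606.3^0.57·exp(0.008·59+0.085·-9.3) = 0.4907
  r_corr = 0.3867 + 0.4907 = 0.8774 μm/a
Power-law: D(18) = r_corr · 18^0.813
  D(18) = 0.8774 × 18^0.813 = 0.8774 × 10.48 = 9.199 μm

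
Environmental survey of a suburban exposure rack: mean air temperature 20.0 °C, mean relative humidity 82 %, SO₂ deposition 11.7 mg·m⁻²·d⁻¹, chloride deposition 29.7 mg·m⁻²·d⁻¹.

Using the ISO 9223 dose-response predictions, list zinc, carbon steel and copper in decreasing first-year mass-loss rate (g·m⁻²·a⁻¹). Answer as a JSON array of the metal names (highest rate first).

zinc: T>10 °C ⇒ hinge -0.071·(20.0−10) = -0.7100
  sulphur-dioxide contribution → 0.8136 μm/a
  chloride contribution → 1.276 μm/a
  total first-year rate 2.089 μm/a
  mass loss = 2.089 μm/a × 7.14 g/cm³ = 14.92 g·m⁻²·a⁻¹
carbon steel: f(T) = -0.054·(T−10) [T>10 °C] = -0.5400
  sulphur-dioxide contribution → 19.11 μm/a
  chloride contribution → 27.82 μm/a
  ⇒ r_corr(carbon steel) = 46.92 μm/a
  mass loss = 46.92 μm/a × 7.85 g/cm³ = 368.4 g·m⁻²·a⁻¹
copper: T>10 °C ⇒ hinge -0.080·(20.0−10) = -0.8000
  sulphur-dioxide contribution → 0.5698 μm/a
  chloride contribution → 1.306 μm/a
  ⇒ r_corr(copper) = 1.876 μm/a
  mass loss = 1.876 μm/a × 8.96 g/cm³ = 16.81 g·m⁻²·a⁻¹
Ordering by g·m⁻²·a⁻¹: carbon steel (368) > copper (16.8) > zinc (14.9)

["carbon steel", "copper", "zinc"]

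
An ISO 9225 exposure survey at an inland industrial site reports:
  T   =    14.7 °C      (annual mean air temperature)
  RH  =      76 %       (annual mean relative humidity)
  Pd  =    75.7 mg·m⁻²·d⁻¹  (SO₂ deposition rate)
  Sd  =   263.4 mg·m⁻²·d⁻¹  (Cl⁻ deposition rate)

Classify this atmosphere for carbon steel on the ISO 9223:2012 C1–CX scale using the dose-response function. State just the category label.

C5

carbon steel: f(T) = -0.054·(T−10) [T>10 °C] = -0.2538
  Pd branch = 1.77·Pd^0.52·e^(0.02·RH+f) = 59.57 μm/a
  Sd branch = 0.102·Sd^0.62·e^(0.033·RH+0.04·T) = 71.44 μm/a
  sum: 59.57 + 71.44 → r_corr = 131 μm/a
131 μm/a falls in (80, 200] for carbon steel → category C5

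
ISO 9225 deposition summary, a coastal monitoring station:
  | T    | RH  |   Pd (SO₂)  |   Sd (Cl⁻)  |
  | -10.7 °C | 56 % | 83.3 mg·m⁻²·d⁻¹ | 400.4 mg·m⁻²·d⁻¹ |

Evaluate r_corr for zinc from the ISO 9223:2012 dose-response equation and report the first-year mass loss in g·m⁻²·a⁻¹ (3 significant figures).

r_corr = 6.26 g·m⁻²·a⁻¹

zinc: temperature factor f = +0.038·(-20.7) = -0.7866
  SO₂ term: 0.0129·83.3^0.44·exp(0.046·56-0.7866) = 0.5405
  Cl⁻ term: 0.0175·400.4^0.57·exp(0.008·56+0.085·-10.7) = 0.3358
  r_corr = 0.5405 + 0.3358 = 0.8763 μm/a
Convert to mass loss: 0.8763 μm/a × 7.14 g/cm³ = 6.257 g·m⁻²·a⁻¹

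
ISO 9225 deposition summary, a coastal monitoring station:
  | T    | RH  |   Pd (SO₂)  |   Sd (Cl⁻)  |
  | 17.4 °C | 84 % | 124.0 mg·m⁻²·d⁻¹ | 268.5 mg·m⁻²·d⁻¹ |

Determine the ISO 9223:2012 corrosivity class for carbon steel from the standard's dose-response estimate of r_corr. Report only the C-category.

carbon steel: temperature factor f = -0.054·(7.4) = -0.3996
  SO₂ term: 1.77·124.0^0.52·exp(0.02·84-0.3996) = 78.09
  Cl⁻ term: 0.102·268.5^0.62·exp(0.033·84+0.04·17.4) = 104.9
  sum: 78.09 + 104.9 → r_corr = 183 μm/a
ISO 9223 Table 2 (carbon steel): 80 < 183 ≤ 200 μm/a ⇒ C5

C5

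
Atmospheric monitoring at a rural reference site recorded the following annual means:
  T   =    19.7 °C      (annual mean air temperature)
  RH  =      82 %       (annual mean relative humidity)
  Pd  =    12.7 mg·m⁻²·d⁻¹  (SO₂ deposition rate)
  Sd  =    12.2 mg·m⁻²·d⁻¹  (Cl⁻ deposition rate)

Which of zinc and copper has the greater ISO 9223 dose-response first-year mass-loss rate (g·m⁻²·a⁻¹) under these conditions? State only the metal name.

copper

zinc: f(T) = -0.071·(T−10) [T>10 °C] = -0.6887
  SO₂ term: 0.0129·12.7^0.44·exp(0.046·82-0.6887) = 0.8616
  Sd branch = 0.0175·Sd^0.57·e^(0.008·RH+0.085·T) = 0.7488 μm/a
  r_corr = 0.8616 + 0.7488 = 1.61 μm/a
  mass loss = 1.61 μm/a × 7.14 g/cm³ = 11.5 g·m⁻²·a⁻¹
copper: temperature factor f = -0.080·(9.7) = -0.7760
  SO₂ term: 0.0053·12.7^0.26·exp(0.059·82-0.7760) = 0.5962
  Sd branch = 0.01025·Sd^0.27·e^(0.036·RH+0.049·T) = 1.012 μm/a
  sum: 0.5962 + 1.012 → r_corr = 1.608 μm/a
  mass loss = 1.608 μm/a × 8.96 g/cm³ = 14.41 g·m⁻²·a⁻¹
Ordering by g·m⁻²·a⁻¹: copper (14.4) > zinc (11.5)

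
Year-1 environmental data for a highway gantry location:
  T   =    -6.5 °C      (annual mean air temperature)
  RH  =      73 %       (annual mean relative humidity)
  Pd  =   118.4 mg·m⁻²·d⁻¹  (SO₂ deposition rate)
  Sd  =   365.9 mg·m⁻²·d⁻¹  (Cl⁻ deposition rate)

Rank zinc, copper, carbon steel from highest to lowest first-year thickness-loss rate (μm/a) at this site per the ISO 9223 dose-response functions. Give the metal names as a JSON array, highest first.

["carbon steel", "zinc", "copper"]

zinc: T≤10 °C ⇒ hinge +0.038·(-6.5−10) = -0.6270
  sulphur-dioxide contribution → 1.618 μm/a
  chloride contribution → 0.5222 μm/a
  ⇒ r_corr(zinc) = 2.14 μm/a
copper: temperature factor f = +0.126·(-16.5) = -2.0790
  sulphur-dioxide contribution → 0.1702 μm/a
  chloride contribution → 0.508 μm/a
  ⇒ r_corr(copper) = 0.6782 μm/a
carbon steel: T≤10 °C ⇒ hinge +0.150·(-6.5−10) = -2.4750
  sulphur-dioxide contribution → 7.679 μm/a
  chloride contribution → 33.98 μm/a
  total first-year rate 41.66 μm/a
Ordering by μm/a: carbon steel (41.7) > zinc (2.14) > copper (0.678)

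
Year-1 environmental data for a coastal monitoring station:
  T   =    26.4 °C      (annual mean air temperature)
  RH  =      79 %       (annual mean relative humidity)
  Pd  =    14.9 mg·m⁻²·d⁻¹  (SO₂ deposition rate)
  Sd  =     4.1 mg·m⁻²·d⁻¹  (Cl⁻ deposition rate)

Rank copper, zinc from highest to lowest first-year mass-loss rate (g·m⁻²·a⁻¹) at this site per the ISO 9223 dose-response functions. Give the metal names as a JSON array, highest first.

copper: temperature factor f = -0.080·(16.4) = -1.3120
  SO₂ term: 0.0053·14.9^0.26·exp(0.059·79-1.3120) = 0.3046
  Cl⁻ term: 0.01025·4.1^0.27·exp(0.036·79+0.049·26.4) = 0.94
  r_corr = 0.3046 + 0.94 = 1.245 μm/a
  mass loss = 1.245 μm/a × 8.96 g/cm³ = 11.15 g·m⁻²·a⁻¹
zinc: f(T) = -0.071·(T−10) [T>10 °C] = -1.1644
  SO₂ term: 0.0129·14.9^0.44·exp(0.046·79-1.1644) = 0.5004
  Cl⁻ term: 0.0175·4.1^0.57·exp(0.008·79+0.085·26.4) = 0.694
  r_corr = 0.5004 + 0.694 = 1.194 μm/a
  mass loss = 1.194 μm/a × 7.14 g/cm³ = 8.528 g·m⁻²·a⁻¹
Ordering by g·m⁻²·a⁻¹: copper (11.2) > zinc (8.53)

["copper", "zinc"]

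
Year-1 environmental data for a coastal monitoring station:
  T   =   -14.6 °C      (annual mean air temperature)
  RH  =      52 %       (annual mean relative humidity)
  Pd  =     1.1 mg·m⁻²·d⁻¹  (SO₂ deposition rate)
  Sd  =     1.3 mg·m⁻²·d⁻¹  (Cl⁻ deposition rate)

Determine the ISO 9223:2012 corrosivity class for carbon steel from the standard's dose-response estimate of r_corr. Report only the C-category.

C1

carbon steel: T≤10 °C ⇒ hinge +0.150·(-14.6−10) = -3.6900
  sulphur-dioxide contribution → 0.1314 μm/a
  chloride contribution → 0.3723 μm/a
  ⇒ r_corr(carbon steel) = 0.5037 μm/a
ISO 9223 Table 2 (carbon steel): 0 < 0.504 ≤ 1.3 μm/a ⇒ C1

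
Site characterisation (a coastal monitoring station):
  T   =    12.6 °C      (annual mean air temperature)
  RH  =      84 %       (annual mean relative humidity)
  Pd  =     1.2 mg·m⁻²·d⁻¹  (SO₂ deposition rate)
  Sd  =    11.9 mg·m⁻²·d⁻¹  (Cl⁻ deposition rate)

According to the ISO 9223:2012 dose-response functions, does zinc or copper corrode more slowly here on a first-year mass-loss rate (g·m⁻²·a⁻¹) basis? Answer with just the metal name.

zinc

zinc: f(T) = -0.071·(T−10) [T>10 °C] = -0.1846
  sulphur-dioxide contribution → 0.5538 μm/a
  chloride contribution → 0.4103 μm/a
  total first-year rate 0.9641 μm/a
  mass loss = 0.9641 μm/a × 7.14 g/cm³ = 6.884 g·m⁻²·a⁻¹
copper: f(T) = -0.080·(T−10) [T>10 °C] = -0.2080
  sulphur-dioxide contribution → 0.6411 μm/a
  chloride contribution → 0.7631 μm/a
  total first-year rate 1.404 μm/a
  mass loss = 1.404 μm/a × 8.96 g/cm³ = 12.58 g·m⁻²·a⁻¹
Ordering by g·m⁻²·a⁻¹: copper (12.6) > zinc (6.88)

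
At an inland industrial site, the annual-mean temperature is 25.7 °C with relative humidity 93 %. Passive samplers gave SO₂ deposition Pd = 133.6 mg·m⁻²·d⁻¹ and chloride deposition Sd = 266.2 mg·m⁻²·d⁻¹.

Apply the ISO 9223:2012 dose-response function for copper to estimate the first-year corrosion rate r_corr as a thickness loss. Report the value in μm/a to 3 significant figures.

copper: T>10 °C ⇒ hinge -0.080·(25.7−10) = -1.2560
  SO₂ term: 0.0053·133.6^0.26·exp(0.059·93-1.2560) = 1.302
  Sd branch = 0.01025·Sd^0.27·e^(0.036·RH+0.049·T) = 4.639 μm/a
  sum: 1.302 + 4.639 → r_corr = 5.941 μm/a

r_corr = 5.94 μm/a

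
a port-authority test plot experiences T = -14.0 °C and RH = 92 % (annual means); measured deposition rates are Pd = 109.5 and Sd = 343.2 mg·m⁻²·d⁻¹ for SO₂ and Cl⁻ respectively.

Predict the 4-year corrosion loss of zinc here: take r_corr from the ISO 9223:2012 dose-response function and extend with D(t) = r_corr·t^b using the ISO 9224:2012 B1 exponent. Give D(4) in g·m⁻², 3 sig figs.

D(4) = 68.9 g·m⁻²

zinc: f(T) = +0.038·(T−10) [T≤10 °C] = -0.9120
  sulphur-dioxide contribution → 2.817 μm/a
  chloride contribution → 0.3098 μm/a
  total first-year rate 3.127 μm/a
Power-law: D(4) = r_corr · 4^0.813
  D(4) = 3.127 × 4^0.813 = 3.127 × 3.087 = 9.651 μm
  Mass loss = 9.651 μm × 7.14 g/cm³ = 68.91 g·m⁻²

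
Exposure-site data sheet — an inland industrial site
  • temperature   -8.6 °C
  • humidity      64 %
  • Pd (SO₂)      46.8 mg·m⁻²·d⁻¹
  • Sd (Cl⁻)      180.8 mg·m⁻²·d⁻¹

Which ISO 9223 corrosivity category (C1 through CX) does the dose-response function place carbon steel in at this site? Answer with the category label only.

carbon steel: f(T) = +0.150·(T−10) [T≤10 °C] = -2.7900
  SO₂ term: 1.77·46.8^0.52·exp(0.02·64-2.7900) = 2.889
  Sd branch = 0.102·Sd^0.62·e^(0.033·RH+0.04·T) = 14.99 μm/a
  r_corr = 2.889 + 14.99 = 17.88 μm/a
ISO 9223 Table 2 (carbon steel): 1.3 < 17.9 ≤ 25 μm/a ⇒ C2

C2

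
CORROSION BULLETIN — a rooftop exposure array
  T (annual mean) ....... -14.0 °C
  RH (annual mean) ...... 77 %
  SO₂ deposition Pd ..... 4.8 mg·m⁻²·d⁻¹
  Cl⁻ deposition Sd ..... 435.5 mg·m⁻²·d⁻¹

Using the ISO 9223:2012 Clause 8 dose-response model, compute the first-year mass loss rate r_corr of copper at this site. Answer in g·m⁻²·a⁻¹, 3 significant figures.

r_corr = 4.14 g·m⁻²·a⁻¹

copper: temperature factor f = +0.126·(-24.0) = -3.0240
  SO₂ term: 0.0053·4.8^0.26·exp(0.059·77-3.0240) = 0.0364
  Sd branch = 0.01025·Sd^0.27·e^(0.036·RH+0.049·T) = 0.4258 μm/a
  sum: 0.0364 + 0.4258 → r_corr = 0.4622 μm/a
Convert to mass loss: 0.4622 μm/a × 8.96 g/cm³ = 4.141 g·m⁻²·a⁻¹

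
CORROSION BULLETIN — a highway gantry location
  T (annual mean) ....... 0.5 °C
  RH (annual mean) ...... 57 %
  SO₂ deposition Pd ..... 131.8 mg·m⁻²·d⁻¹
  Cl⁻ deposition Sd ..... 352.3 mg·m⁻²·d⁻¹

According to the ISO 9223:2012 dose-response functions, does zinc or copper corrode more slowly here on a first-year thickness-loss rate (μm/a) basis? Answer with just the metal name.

zinc: f(T) = +0.038·(T−10) [T≤10 °C] = -0.3610
  Pd branch = 0.0129·Pd^0.44·e^(0.046·RH+f) = 1.06 μm/a
  Sd branch = 0.0175·Sd^0.57·e^(0.008·RH+0.085·T) = 0.8152 μm/a
  r_corr = 1.06 + 0.8152 = 1.875 μm/a
copper: temperature factor f = +0.126·(-9.5) = -1.1970
  SO₂ term: 0.0053·131.8^0.26·exp(0.059·57-1.1970) = 0.1645
  Cl⁻ term: 0.01025·352.3^0.27·exp(0.036·57+0.049·0.5) = 0.3983
  sum: 0.1645 + 0.3983 → r_corr = 0.5628 μm/a
Ordering by μm/a: zinc (1.88) > copper (0.563)

copper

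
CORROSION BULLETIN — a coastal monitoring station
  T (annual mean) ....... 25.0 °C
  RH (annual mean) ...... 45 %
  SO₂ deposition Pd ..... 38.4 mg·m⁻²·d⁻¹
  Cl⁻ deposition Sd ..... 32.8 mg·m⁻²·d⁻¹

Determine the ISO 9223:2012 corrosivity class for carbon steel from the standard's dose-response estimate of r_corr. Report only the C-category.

C2

carbon steel: temperature factor f = -0.054·(15.0) = -0.8100
  Pd branch = 1.77·Pd^0.52·e^(0.02·RH+f) = 12.91 μm/a
  Sd branch = 0.102·Sd^0.62·e^(0.033·RH+0.04·T) = 10.66 μm/a
  sum: 12.91 + 10.66 → r_corr = 23.57 μm/a
ISO 9223 Table 2 (carbon steel): 1.3 < 23.6 ≤ 25 μm/a ⇒ C2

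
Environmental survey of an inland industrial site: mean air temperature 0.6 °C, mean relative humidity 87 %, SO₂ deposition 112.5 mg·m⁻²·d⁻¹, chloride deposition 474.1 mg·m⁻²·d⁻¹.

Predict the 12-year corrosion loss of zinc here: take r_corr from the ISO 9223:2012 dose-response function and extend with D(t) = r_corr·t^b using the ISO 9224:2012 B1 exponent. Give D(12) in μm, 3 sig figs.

zinc: temperature factor f = +0.038·(-9.4) = -0.3572
  SO₂ term: 0.0129·112.5^0.44·exp(0.046·87-0.3572) = 3.945
  Sd branch = 0.0175·Sd^0.57·e^(0.008·RH+0.085·T) = 1.238 μm/a
  r_corr = 3.945 + 1.238 = 5.183 μm/a
Power-law: D(12) = r_corr · 12^0.813
  D(12) = 5.183 × 12^0.813 = 5.183 × 7.54 = 39.08 μm

D(12) = 39.1 μm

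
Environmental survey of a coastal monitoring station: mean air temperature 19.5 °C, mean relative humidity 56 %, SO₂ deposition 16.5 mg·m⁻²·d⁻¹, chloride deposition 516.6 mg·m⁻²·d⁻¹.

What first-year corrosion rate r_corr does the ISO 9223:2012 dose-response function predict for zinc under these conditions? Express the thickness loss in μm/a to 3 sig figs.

r_corr = 5.35 μm/a

zinc: f(T) = -0.071·(T−10) [T>10 °C] = -0.6745
  Pd branch = 0.0129·Pd^0.44·e^(0.046·RH+f) = 0.2965 μm/a
  Cl⁻ term: 0.0175·516.6^0.57·exp(0.008·56+0.085·19.5) = 5.058
  r_corr = 0.2965 + 5.058 = 5.354 μm/a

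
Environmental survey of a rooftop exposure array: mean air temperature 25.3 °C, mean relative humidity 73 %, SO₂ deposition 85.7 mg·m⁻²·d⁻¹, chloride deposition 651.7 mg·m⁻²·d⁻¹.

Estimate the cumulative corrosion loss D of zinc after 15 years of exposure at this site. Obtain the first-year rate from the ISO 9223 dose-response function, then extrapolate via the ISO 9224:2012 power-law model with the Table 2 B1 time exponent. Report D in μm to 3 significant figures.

zinc: temperature factor f = -0.071·(15.3) = -1.0863
  sulphur-dioxide contribution → 0.8865 μm/a
  chloride contribution → 10.83 μm/a
  ⇒ r_corr(zinc) = 11.72 μm/a
Long-term exponent b (ISO 9224 Table 2, B1) = 0.813
  D(15) = 11.72 × 15^0.813 = 11.72 × 9.04 = 105.9 μm

D(15) = 106 μm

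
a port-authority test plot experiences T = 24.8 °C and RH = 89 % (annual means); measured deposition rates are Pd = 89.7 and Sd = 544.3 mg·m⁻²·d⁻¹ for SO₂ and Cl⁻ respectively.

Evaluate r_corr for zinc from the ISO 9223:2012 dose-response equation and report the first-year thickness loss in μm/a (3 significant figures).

zinc: temperature factor f = -0.071·(14.8) = -1.0508
  sulphur-dioxide contribution → 1.956 μm/a
  chloride contribution → 10.65 μm/a
  ⇒ r_corr(zinc) = 12.6 μm/a

r_corr = 12.6 μm/a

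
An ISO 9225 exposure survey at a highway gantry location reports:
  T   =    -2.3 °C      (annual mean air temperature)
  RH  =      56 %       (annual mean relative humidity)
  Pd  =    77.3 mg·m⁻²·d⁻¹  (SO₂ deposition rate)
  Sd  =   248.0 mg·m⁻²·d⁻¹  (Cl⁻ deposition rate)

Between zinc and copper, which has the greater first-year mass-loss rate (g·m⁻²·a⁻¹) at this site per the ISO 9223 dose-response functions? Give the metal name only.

zinc: T≤10 °C ⇒ hinge +0.038·(-2.3−10) = -0.4674
  Pd branch = 0.0129·Pd^0.44·e^(0.046·RH+f) = 0.7197 μm/a
  Cl⁻ term: 0.0175·248.0^0.57·exp(0.008·56+0.085·-2.3) = 0.5218
  r_corr = 0.7197 + 0.5218 = 1.242 μm/a
  mass loss = 1.242 μm/a × 7.14 g/cm³ = 8.864 g·m⁻²·a⁻¹
copper: f(T) = +0.126·(T−10) [T≤10 °C] = -1.5498
  Pd branch = 0.0053·Pd^0.26·e^(0.059·RH+f) = 0.09485 μm/a
  Sd branch = 0.01025·Sd^0.27·e^(0.036·RH+0.049·T) = 0.3047 μm/a
  r_corr = 0.09485 + 0.3047 = 0.3995 μm/a
  mass loss = 0.3995 μm/a × 8.96 g/cm³ = 3.58 g·m⁻²·a⁻¹
Ordering by g·m⁻²·a⁻¹: zinc (8.86) > copper (3.58)

zinc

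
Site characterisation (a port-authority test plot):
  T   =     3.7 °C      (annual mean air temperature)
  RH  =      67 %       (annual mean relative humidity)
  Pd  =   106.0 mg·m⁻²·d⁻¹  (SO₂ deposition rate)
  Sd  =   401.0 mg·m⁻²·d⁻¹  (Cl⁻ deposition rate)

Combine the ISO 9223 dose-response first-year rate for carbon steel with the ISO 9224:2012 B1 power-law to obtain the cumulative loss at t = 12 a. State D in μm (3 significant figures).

carbon steel: temperature factor f = +0.150·(-6.3) = -0.9450
  Pd branch = 1.77·Pd^0.52·e^(0.02·RH+f) = 29.69 μm/a
  Sd branch = 0.102·Sd^0.62·e^(0.033·RH+0.04·T) = 44.37 μm/a
  sum: 29.69 + 44.37 → r_corr = 74.06 μm/a
ISO 9224: D(t) = r_corr · t^b with b = 0.523 (carbon steel, B1)
  D(12) = 74.06 × 12^0.523 = 74.06 × 3.668 = 271.6 μm

D(12) = 272 μm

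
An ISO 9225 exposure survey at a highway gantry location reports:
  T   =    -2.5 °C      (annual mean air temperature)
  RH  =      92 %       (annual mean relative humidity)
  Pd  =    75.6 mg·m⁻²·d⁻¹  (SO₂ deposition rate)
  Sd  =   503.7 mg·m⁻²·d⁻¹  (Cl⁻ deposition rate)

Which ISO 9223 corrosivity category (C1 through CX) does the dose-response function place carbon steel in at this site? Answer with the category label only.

C5

carbon steel: f(T) = +0.150·(T−10) [T≤10 °C] = -1.8750
  sulphur-dioxide contribution → 16.2 μm/a
  chloride contribution → 91 μm/a
  ⇒ r_corr(carbon steel) = 107.2 μm/a
Category bounds: 80…200 μm/a bracket r_corr ⇒ C5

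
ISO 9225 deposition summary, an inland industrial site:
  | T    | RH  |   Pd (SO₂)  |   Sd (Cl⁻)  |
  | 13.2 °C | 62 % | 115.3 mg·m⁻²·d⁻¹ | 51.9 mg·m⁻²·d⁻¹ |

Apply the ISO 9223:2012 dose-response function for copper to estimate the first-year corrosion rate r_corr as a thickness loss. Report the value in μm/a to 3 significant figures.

copper: temperature factor f = -0.080·(3.2) = -0.2560
  sulphur-dioxide contribution → 0.5468 μm/a
  chloride contribution → 0.5297 μm/a
  total first-year rate 1.077 μm/a

r_corr = 1.08 μm/a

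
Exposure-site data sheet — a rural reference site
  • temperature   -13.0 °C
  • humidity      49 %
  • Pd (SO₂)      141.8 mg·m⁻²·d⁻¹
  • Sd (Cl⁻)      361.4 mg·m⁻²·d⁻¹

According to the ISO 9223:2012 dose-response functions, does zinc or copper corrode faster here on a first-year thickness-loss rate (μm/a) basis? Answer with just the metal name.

zinc

zinc: f(T) = +0.038·(T−10) [T≤10 °C] = -0.8740
  SO₂ term: 0.0129·141.8^0.44·exp(0.046·49-0.8740) = 0.4536
  Cl⁻ term: 0.0175·361.4^0.57·exp(0.008·49+0.085·-13.0) = 0.2463
  r_corr = 0.4536 + 0.2463 = 0.6999 μm/a
copper: f(T) = +0.126·(T−10) [T≤10 °C] = -2.8980
  Pd branch = 0.0053·Pd^0.26·e^(0.059·RH+f) = 0.01908 μm/a
  Sd branch = 0.01025·Sd^0.27·e^(0.036·RH+0.049·T) = 0.1552 μm/a
  r_corr = 0.01908 + 0.1552 = 0.1743 μm/a
Ordering by μm/a: zinc (0.7) > copper (0.174)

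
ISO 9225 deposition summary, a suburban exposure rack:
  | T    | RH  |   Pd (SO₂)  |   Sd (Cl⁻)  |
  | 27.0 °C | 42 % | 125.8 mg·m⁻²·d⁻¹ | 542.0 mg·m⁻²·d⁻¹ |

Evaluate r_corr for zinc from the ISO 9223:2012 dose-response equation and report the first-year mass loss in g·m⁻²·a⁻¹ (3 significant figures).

r_corr = 64.4 g·m⁻²·a⁻¹

zinc: T>10 °C ⇒ hinge -0.071·(27.0−10) = -1.2070
  sulphur-dioxide contribution → 0.2235 μm/a
  chloride contribution → 8.791 μm/a
  ⇒ r_corr(zinc) = 9.015 μm/a
Convert to mass loss: 9.015 μm/a × 7.14 g/cm³ = 64.36 g·m⁻²·a⁻¹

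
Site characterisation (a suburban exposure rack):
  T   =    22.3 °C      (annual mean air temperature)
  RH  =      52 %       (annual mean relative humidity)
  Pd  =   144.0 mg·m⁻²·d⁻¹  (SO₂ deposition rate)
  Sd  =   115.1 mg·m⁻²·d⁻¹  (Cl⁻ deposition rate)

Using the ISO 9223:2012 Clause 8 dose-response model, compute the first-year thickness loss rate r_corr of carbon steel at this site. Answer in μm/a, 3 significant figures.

carbon steel: T>10 °C ⇒ hinge -0.054·(22.3−10) = -0.6642
  sulphur-dioxide contribution → 34.16 μm/a
  chloride contribution → 26.25 μm/a
  total first-year rate 60.41 μm/a

r_corr = 60.4 μm/a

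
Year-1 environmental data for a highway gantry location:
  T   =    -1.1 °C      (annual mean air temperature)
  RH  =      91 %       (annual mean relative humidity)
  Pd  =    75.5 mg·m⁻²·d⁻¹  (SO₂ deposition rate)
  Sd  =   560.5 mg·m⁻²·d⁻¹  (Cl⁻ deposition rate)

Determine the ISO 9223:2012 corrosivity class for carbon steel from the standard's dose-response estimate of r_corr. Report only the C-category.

carbon steel: T≤10 °C ⇒ hinge +0.150·(-1.1−10) = -1.6650
  Pd branch = 1.77·Pd^0.52·e^(0.02·RH+f) = 19.58 μm/a
  Cl⁻ term: 0.102·560.5^0.62·exp(0.033·91+0.04·-1.1) = 99.49
  sum: 19.58 + 99.49 → r_corr = 119.1 μm/a
Category bounds: 80…200 μm/a bracket r_corr ⇒ C5

C5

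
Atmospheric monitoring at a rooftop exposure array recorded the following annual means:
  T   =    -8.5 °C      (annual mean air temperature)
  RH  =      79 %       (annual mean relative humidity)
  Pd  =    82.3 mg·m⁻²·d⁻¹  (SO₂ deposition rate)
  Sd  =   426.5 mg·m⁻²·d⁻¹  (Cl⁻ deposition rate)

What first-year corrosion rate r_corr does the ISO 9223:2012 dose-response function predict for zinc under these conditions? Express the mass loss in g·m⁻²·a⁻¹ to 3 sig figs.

zinc: temperature factor f = +0.038·(-18.5) = -0.7030
  SO₂ term: 0.0129·82.3^0.44·exp(0.046·79-0.7030) = 1.684
  Cl⁻ term: 0.0175·426.5^0.57·exp(0.008·79+0.085·-8.5) = 0.5044
  r_corr = 1.684 + 0.5044 = 2.188 μm/a
Convert to mass loss: 2.188 μm/a × 7.14 g/cm³ = 15.62 g·m⁻²·a⁻¹

r_corr = 15.6 g·m⁻²·a⁻¹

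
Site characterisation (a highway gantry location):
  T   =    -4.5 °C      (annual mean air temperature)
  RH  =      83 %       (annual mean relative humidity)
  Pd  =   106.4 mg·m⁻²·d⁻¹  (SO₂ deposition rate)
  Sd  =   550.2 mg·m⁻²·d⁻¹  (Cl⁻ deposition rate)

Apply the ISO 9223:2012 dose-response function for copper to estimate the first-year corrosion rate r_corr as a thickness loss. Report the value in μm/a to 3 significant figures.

copper: f(T) = +0.126·(T−10) [T≤10 °C] = -1.8270
  SO₂ term: 0.0053·106.4^0.26·exp(0.059·83-1.8270) = 0.3842
  Sd branch = 0.01025·Sd^0.27·e^(0.036·RH+0.049·T) = 0.8965 μm/a
  sum: 0.3842 + 0.8965 → r_corr = 1.281 μm/a

r_corr = 1.28 μm/a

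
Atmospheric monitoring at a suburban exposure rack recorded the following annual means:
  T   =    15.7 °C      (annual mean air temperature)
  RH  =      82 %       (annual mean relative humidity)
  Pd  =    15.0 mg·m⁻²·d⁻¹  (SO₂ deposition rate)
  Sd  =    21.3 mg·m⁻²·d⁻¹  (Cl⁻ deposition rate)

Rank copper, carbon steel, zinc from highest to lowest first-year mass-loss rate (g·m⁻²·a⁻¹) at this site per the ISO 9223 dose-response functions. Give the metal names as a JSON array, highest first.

copper: temperature factor f = -0.080·(5.7) = -0.4560
  sulphur-dioxide contribution → 0.8573 μm/a
  chloride contribution → 0.9672 μm/a
  total first-year rate 1.825 μm/a
  mass loss = 1.825 μm/a × 8.96 g/cm³ = 16.35 g·m⁻²·a⁻¹
carbon steel: temperature factor f = -0.054·(5.7) = -0.3078
  sulphur-dioxide contribution → 27.42 μm/a
  chloride contribution → 19.06 μm/a
  total first-year rate 46.48 μm/a
  mass loss = 46.48 μm/a × 7.85 g/cm³ = 364.9 g·m⁻²·a⁻¹
zinc: f(T) = -0.071·(T−10) [T>10 °C] = -0.4047
  sulphur-dioxide contribution → 1.232 μm/a
  chloride contribution → 0.7323 μm/a
  ⇒ r_corr(zinc) = 1.964 μm/a
  mass loss = 1.964 μm/a × 7.14 g/cm³ = 14.02 g·m⁻²·a⁻¹
Ordering by g·m⁻²·a⁻¹: carbon steel (365) > copper (16.3) > zinc (14)

["carbon steel", "copper", "zinc"]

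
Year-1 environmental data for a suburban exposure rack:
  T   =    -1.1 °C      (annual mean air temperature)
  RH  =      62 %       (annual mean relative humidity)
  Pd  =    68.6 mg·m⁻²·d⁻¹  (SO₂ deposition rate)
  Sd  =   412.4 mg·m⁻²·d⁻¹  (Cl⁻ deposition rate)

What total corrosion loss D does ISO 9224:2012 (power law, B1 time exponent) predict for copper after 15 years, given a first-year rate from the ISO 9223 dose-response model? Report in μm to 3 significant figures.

copper: temperature factor f = +0.126·(-11.1) = -1.3986
  Pd branch = 0.0053·Pd^0.26·e^(0.059·RH+f) = 0.1524 μm/a
  Sd branch = 0.01025·Sd^0.27·e^(0.036·RH+0.049·T) = 0.46 μm/a
  sum: 0.1524 + 0.46 → r_corr = 0.6124 μm/a
Power-law: D(15) = r_corr · 15^0.667
  D(15) = 0.6124 × 15^0.667 = 0.6124 × 6.088 = 3.728 μm

D(15) = 3.73 μm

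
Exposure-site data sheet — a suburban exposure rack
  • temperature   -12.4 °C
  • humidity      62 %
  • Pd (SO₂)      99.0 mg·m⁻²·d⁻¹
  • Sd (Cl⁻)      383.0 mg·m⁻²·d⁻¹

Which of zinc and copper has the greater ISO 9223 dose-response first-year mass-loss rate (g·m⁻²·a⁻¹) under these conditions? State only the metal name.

zinc: T≤10 °C ⇒ hinge +0.038·(-12.4−10) = -0.8512
  sulphur-dioxide contribution → 0.7205 μm/a
  chloride contribution → 0.2973 μm/a
  total first-year rate 1.018 μm/a
  mass loss = 1.018 μm/a × 7.14 g/cm³ = 7.266 g·m⁻²·a⁻¹
copper: temperature factor f = +0.126·(-22.4) = -2.8224
  sulphur-dioxide contribution → 0.04037 μm/a
  chloride contribution → 0.2592 μm/a
  total first-year rate 0.2996 μm/a
  mass loss = 0.2996 μm/a × 8.96 g/cm³ = 2.684 g·m⁻²·a⁻¹
Ordering by g·m⁻²·a⁻¹: zinc (7.27) > copper (2.68)

zinc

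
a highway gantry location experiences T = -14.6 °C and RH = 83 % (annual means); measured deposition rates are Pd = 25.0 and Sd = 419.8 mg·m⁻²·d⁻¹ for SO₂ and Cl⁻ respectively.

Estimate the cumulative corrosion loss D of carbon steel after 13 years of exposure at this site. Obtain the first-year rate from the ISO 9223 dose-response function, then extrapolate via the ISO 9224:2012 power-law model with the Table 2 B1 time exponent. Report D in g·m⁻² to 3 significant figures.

D(13) = 1.15e+03 g·m⁻²

carbon steel: f(T) = +0.150·(T−10) [T≤10 °C] = -3.6900
  Pd branch = 1.77·Pd^0.52·e^(0.02·RH+f) = 1.24 μm/a
  Cl⁻ term: 0.102·419.8^0.62·exp(0.033·83+0.04·-14.6) = 37.22
  sum: 1.24 + 37.22 → r_corr = 38.46 μm/a
Power-law: D(13) = r_corr · 13^0.523
  D(13) = 38.46 × 13^0.523 = 38.46 × 3.825 = 147.1 μm
  Mass loss = 147.1 μm × 7.85 g/cm³ = 1155 g·m⁻²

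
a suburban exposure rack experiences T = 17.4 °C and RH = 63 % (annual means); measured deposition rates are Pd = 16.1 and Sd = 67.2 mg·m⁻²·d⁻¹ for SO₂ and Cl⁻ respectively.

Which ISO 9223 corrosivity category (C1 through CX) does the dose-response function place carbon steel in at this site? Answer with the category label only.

C3

carbon steel: temperature factor f = -0.054·(7.4) = -0.3996
  sulphur-dioxide contribution → 17.75 μm/a
  chloride contribution → 22.22 μm/a
  total first-year rate 39.97 μm/a
40 μm/a falls in (25, 50] for carbon steel → category C3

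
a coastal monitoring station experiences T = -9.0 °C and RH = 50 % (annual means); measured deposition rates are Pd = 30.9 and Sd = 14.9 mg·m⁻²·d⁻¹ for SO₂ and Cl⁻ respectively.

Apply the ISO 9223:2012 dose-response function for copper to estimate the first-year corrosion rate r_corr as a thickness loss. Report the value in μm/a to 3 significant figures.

r_corr = 0.105 μm/a

copper: f(T) = +0.126·(T−10) [T≤10 °C] = -2.3940
  Pd branch = 0.0053·Pd^0.26·e^(0.059·RH+f) = 0.02255 μm/a
  Sd branch = 0.01025·Sd^0.27·e^(0.036·RH+0.049·T) = 0.08274 μm/a
  sum: 0.02255 + 0.08274 → r_corr = 0.1053 μm/a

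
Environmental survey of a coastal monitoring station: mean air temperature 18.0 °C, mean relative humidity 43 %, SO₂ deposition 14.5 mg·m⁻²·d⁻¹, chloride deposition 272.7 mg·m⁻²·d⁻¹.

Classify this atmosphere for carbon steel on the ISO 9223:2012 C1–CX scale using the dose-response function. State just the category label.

carbon steel: temperature factor f = -0.054·(8.0) = -0.4320
  SO₂ term: 1.77·14.5^0.52·exp(0.02·43-0.4320) = 10.91
  Cl⁻ term: 0.102·272.7^0.62·exp(0.033·43+0.04·18.0) = 28.03
  sum: 10.91 + 28.03 → r_corr = 38.94 μm/a
38.9 μm/a falls in (25, 50] for carbon steel → category C3

C3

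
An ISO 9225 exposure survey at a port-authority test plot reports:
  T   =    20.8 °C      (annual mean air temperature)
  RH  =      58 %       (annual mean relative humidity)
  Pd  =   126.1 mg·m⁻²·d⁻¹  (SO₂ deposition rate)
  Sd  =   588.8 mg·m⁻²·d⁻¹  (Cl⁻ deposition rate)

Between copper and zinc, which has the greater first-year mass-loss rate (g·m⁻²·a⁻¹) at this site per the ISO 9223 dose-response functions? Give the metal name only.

zinc

copper: f(T) = -0.080·(T−10) [T>10 °C] = -0.8640
  SO₂ term: 0.0053·126.1^0.26·exp(0.059·58-0.8640) = 0.2407
  Cl⁻ term: 0.01025·588.8^0.27·exp(0.036·58+0.049·20.8) = 1.282
  r_corr = 0.2407 + 1.282 = 1.523 μm/a
  mass loss = 1.523 μm/a × 8.96 g/cm³ = 13.65 g·m⁻²·a⁻¹
zinc: temperature factor f = -0.071·(10.8) = -0.7668
  SO₂ term: 0.0129·126.1^0.44·exp(0.046·58-0.7668) = 0.7254
  Cl⁻ term: 0.0175·588.8^0.57·exp(0.008·58+0.085·20.8) = 6.184
  sum: 0.7254 + 6.184 → r_corr = 6.909 μm/a
  mass loss = 6.909 μm/a × 7.14 g/cm³ = 49.33 g·m⁻²·a⁻¹
Ordering by g·m⁻²·a⁻¹: zinc (49.3) > copper (13.6)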